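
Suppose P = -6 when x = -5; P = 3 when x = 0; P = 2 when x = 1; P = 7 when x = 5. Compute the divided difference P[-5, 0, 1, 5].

11/120

P[-5,0] = (3 - (-6)) / (0 - (-5)) = 9/5
P[0,1] = (2 - 3) / (1 - 0) = -1
P[1,5] = (7 - 2) / (5 - 1) = 5/4
P[-5,0,1] = (-1 - 9/5) / (1 - (-5)) = -7/15
P[0,1,5] = (5/4 - (-1)) / (5 - 0) = 9/20
P[-5,0,1,5] = (9/20 - (-7/15)) / (5 - (-5)) = 11/120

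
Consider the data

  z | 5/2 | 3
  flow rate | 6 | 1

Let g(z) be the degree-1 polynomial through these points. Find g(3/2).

L_0(3/2) = (-3/2)/[(-1/2)] = 3
L_1(3/2) = (-1)/[(1/2)] = -2
Sum: 6·(3) + 1·(-2) = 16

16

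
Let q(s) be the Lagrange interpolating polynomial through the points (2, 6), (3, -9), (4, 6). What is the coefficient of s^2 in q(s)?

The leading coefficient equals the top divided difference q[2,3,4].
q[2,3] = (-9 - 6) / (3 - 2) = -15
q[3,4] = (6 - (-9)) / (4 - 3) = 15
q[2,3,4] = (15 - (-15)) / (4 - 2) = 15

15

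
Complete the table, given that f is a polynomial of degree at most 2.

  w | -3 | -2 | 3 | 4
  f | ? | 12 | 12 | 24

24

The 3 known values determine f uniquely (degree ≤ 2).
Evaluate each Lagrange basis at w = -3:
L_0(-3) = (-6)·(-7)/[(-5)·(-6)] = 7/5
L_1(-3) = (-1)·(-7)/[(5)·(-1)] = -7/5
L_2(-3) = (-1)·(-6)/[(6)·(1)] = 1
Sum: 12·(7/5) + 12·(-7/5) + 24·(1) = 24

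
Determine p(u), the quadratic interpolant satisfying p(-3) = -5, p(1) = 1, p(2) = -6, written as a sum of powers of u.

Newton's divided differences:
p[-3,1] = (1 - (-5)) / (1 - (-3)) = 3/2
p[1,2] = (-6 - 1) / (2 - 1) = -7
p[-3,1,2] = (-7 - 3/2) / (2 - (-3)) = -17/10
p(u) = -5 + (3/2)·(u + 3) + (-17/10)·(u + 3)(u - 1)
Expanding: p(u) = -(17/10)u^2 - (19/10)u + 23/5

p(u) = -(17/10)u^2 - (19/10)u + 23/5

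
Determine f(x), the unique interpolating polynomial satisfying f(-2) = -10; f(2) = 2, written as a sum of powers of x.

f(x) = 3x - 4

Build the Lagrange basis polynomials:
L_0(x) = (x - 2) / [-4] = -(1/4)x + 1/2
L_1(x) = (x + 2) / [4] = (1/4)x + 1/2
f(x) = (-10)·L_0 + 2·L_1
  (-10)·L_0(x) = (5/2)x - 5
  2·L_1(x) = (1/2)x + 1
Adding term by term: 3x - 4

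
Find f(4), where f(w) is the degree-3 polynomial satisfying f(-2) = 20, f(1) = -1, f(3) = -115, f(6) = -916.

-274

Evaluate each Lagrange basis at w = 4:
L_0(4) = (3)·(1)·(-2)/[(-3)·(-5)·(-8)] = 1/20
L_1(4) = (6)·(1)·(-2)/[(3)·(-2)·(-5)] = -2/5
L_2(4) = (6)·(3)·(-2)/[(5)·(2)·(-3)] = 6/5
L_3(4) = (6)·(3)·(1)/[(8)·(5)·(3)] = 3/20
Sum: 20·(1/20) + (-1)·(-2/5) + (-115)·(6/5) + (-916)·(3/20) = -274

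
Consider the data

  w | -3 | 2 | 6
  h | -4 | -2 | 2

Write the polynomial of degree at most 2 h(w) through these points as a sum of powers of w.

h(w) = (1/15)w^2 + (7/15)w - 16/5

Build the Lagrange basis polynomials:
L_0(w) = (w - 2)(w - 6) / [45] = (1/45)w^2 - (8/45)w + 4/15
L_1(w) = (w + 3)(w - 6) / [-20] = -(1/20)w^2 + (3/20)w + 9/10
L_2(w) = (w + 3)(w - 2) / [36] = (1/36)w^2 + (1/36)w - 1/6
h(w) = (-4)·L_0 + (-2)·L_1 + 2·L_2
  (-4)·L_0(w) = -(4/45)w^2 + (32/45)w - 16/15
  (-2)·L_1(w) = (1/10)w^2 - (3/10)w - 9/5
  2·L_2(w) = (1/18)w^2 + (1/18)w - 1/3
Adding term by term: (1/15)w^2 + (7/15)w - 16/5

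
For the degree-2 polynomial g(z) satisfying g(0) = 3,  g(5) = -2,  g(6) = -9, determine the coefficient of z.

L_0(z) = (z - 5)(z - 6) / [30] = (1/30)z^2 - (11/30)z + 1
L_1(z) = z(z - 6) / [-5] = -(1/5)z^2 + (6/5)z
L_2(z) = z(z - 5) / [6] = (1/6)z^2 - (5/6)z
g(z) = 3·L_0 + (-2)·L_1 + (-9)·L_2
Only the coefficient of z is needed; take it from each L_i and combine:
3·(-11/30) + (-2)·(6/5) + (-9)·(-5/6) = 4

4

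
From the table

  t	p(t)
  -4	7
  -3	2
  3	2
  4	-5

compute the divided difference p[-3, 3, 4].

p[-3,3] = (2 - 2) / (3 - (-3)) = 0
p[3,4] = (-5 - 2) / (4 - 3) = -7
p[-3,3,4] = (-7 - 0) / (4 - (-3)) = -1

-1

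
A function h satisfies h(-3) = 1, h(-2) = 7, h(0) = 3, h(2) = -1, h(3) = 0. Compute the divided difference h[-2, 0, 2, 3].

1/5

h[-2,0] = (3 - 7) / (0 - (-2)) = -2
h[0,2] = (-1 - 3) / (2 - 0) = -2
h[2,3] = (0 - (-1)) / (3 - 2) = 1
h[-2,0,2] = (-2 - (-2)) / (2 - (-2)) = 0
h[0,2,3] = (1 - (-2)) / (3 - 0) = 1
h[-2,0,2,3] = (1 - 0) / (3 - (-2)) = 1/5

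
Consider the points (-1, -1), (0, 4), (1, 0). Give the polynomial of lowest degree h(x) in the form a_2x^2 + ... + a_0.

Newton's divided differences:
h[-1,0] = (4 - (-1)) / (0 - (-1)) = 5
h[0,1] = (0 - 4) / (1 - 0) = -4
h[-1,0,1] = (-4 - 5) / (1 - (-1)) = -9/2
h(x) = -1 + 5·(x + 1) + (-9/2)·(x + 1)x
Expanding: h(x) = -(9/2)x^2 + (1/2)x + 4

h(x) = -(9/2)x^2 + (1/2)x + 4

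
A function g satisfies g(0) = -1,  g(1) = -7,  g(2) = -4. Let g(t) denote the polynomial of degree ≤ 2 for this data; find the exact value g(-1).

14

L_0(-1) = (-2)·(-3)/[(-1)·(-2)] = 3
L_1(-1) = (-1)·(-3)/[(1)·(-1)] = -3
L_2(-1) = (-1)·(-2)/[(2)·(1)] = 1
Sum: (-1)·(3) + (-7)·(-3) + (-4)·(1) = 14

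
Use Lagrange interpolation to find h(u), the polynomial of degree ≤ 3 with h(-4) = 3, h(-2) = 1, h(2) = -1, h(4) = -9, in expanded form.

Build the Lagrange basis polynomials:
L_0(u) = (u + 2)(u - 2)(u - 4) / [-96] = -(1/96)u^3 + (1/24)u^2 + (1/24)u - 1/6
L_1(u) = (u + 4)(u - 2)(u - 4) / [48] = (1/48)u^3 - (1/24)u^2 - (1/3)u + 2/3
L_2(u) = (u + 4)(u + 2)(u - 4) / [-48] = -(1/48)u^3 - (1/24)u^2 + (1/3)u + 2/3
L_3(u) = (u + 4)(u + 2)(u - 2) / [96] = (1/96)u^3 + (1/24)u^2 - (1/24)u - 1/6
h(u) = 3·L_0 + 1·L_1 + (-1)·L_2 + (-9)·L_3
  3·L_0(u) = -(1/32)u^3 + (1/8)u^2 + (1/8)u - 1/2
  1·L_1(u) = (1/48)u^3 - (1/24)u^2 - (1/3)u + 2/3
  (-1)·L_2(u) = (1/48)u^3 + (1/24)u^2 - (1/3)u - 2/3
  (-9)·L_3(u) = -(3/32)u^3 - (3/8)u^2 + (3/8)u + 3/2
Adding term by term: -(1/12)u^3 - (1/4)u^2 - (1/6)u + 1

h(u) = -(1/12)u^3 - (1/4)u^2 - (1/6)u + 1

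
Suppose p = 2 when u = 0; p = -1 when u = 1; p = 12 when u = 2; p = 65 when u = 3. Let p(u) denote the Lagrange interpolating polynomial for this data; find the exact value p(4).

Evaluate each Lagrange basis at u = 4:
L_0(4) = (3)·(2)·(1)/[(-1)·(-2)·(-3)] = -1
L_1(4) = (4)·(2)·(1)/[(1)·(-1)·(-2)] = 4
L_2(4) = (4)·(3)·(1)/[(2)·(1)·(-1)] = -6
L_3(4) = (4)·(3)·(2)/[(3)·(2)·(1)] = 4
Sum: 2·(-1) + (-1)·(4) + 12·(-6) + 65·(4) = 182

182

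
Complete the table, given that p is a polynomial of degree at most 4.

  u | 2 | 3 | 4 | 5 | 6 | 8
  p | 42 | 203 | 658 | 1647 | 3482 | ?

The 5 known values determine p uniquely (degree ≤ 4).
Evaluate each Lagrange basis at u = 8:
L_0(8) = (5)·(4)·(3)·(2)/[(-1)·(-2)·(-3)·(-4)] = 5
L_1(8) = (6)·(4)·(3)·(2)/[(1)·(-1)·(-2)·(-3)] = -24
L_2(8) = (6)·(5)·(3)·(2)/[(2)·(1)·(-1)·(-2)] = 45
L_3(8) = (6)·(5)·(4)·(2)/[(3)·(2)·(1)·(-1)] = -40
L_4(8) = (6)·(5)·(4)·(3)/[(4)·(3)·(2)·(1)] = 15
Sum: 42·(5) + 203·(-24) + 658·(45) + 1647·(-40) + 3482·(15) = 11298

11298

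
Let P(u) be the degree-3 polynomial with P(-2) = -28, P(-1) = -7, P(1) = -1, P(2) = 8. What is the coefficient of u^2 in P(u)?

L_0(u) = (u + 1)(u - 1)(u - 2) / [-12] = -(1/12)u^3 + (1/6)u^2 + (1/12)u - 1/6
L_1(u) = (u + 2)(u - 1)(u - 2) / [6] = (1/6)u^3 - (1/6)u^2 - (2/3)u + 2/3
L_2(u) = (u + 2)(u + 1)(u - 2) / [-6] = -(1/6)u^3 - (1/6)u^2 + (2/3)u + 2/3
L_3(u) = (u + 2)(u + 1)(u - 1) / [12] = (1/12)u^3 + (1/6)u^2 - (1/12)u - 1/6
P(u) = (-28)·L_0 + (-7)·L_1 + (-1)·L_2 + 8·L_3
Only the coefficient of u^2 is needed; take it from each L_i and combine:
(-28)·(1/6) + (-7)·(-1/6) + (-1)·(-1/6) + 8·(1/6) = -2

-2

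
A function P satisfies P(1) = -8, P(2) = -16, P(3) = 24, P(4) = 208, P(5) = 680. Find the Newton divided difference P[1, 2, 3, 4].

16

P[1,2] = (-16 - (-8)) / (2 - 1) = -8
P[2,3] = (24 - (-16)) / (3 - 2) = 40
P[3,4] = (208 - 24) / (4 - 3) = 184
P[1,2,3] = (40 - (-8)) / (3 - 1) = 24
P[2,3,4] = (184 - 40) / (4 - 2) = 72
P[1,2,3,4] = (72 - 24) / (4 - 1) = 16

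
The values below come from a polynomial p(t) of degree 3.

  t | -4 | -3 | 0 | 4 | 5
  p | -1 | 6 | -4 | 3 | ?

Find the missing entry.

349/14

The 4 known values determine p uniquely (degree ≤ 3).
L_0(5) = (8)·(5)·(1)/[(-1)·(-4)·(-8)] = -5/4
L_1(5) = (9)·(5)·(1)/[(1)·(-3)·(-7)] = 15/7
L_2(5) = (9)·(8)·(1)/[(4)·(3)·(-4)] = -3/2
L_3(5) = (9)·(8)·(5)/[(8)·(7)·(4)] = 45/28
Sum: (-1)·(-5/4) + 6·(15/7) + (-4)·(-3/2) + 3·(45/28) = 349/14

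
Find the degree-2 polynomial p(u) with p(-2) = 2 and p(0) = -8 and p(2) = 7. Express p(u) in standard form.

p(u) = (25/8)u^2 + (5/4)u - 8

Build the Lagrange basis polynomials:
L_0(u) = u(u - 2) / [8] = (1/8)u^2 - (1/4)u
L_1(u) = (u + 2)(u - 2) / [-4] = -(1/4)u^2 + 1
L_2(u) = (u + 2)u / [8] = (1/8)u^2 + (1/4)u
p(u) = 2·L_0 + (-8)·L_1 + 7·L_2
  2·L_0(u) = (1/4)u^2 - (1/2)u
  (-8)·L_1(u) = 2u^2 - 8
  7·L_2(u) = (7/8)u^2 + (7/4)u
Adding term by term: (25/8)u^2 + (5/4)u - 8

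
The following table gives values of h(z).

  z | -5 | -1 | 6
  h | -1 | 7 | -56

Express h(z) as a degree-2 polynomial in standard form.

L_0(z) = (z + 1)(z - 6) / [44] = (1/44)z^2 - (5/44)z - 3/22
L_1(z) = (z + 5)(z - 6) / [-28] = -(1/28)z^2 + (1/28)z + 15/14
L_2(z) = (z + 5)(z + 1) / [77] = (1/77)z^2 + (6/77)z + 5/77
h(z) = (-1)·L_0 + 7·L_1 + (-56)·L_2
  (-1)·L_0(z) = -(1/44)z^2 + (5/44)z + 3/22
  7·L_1(z) = -(1/4)z^2 + (1/4)z + 15/2
  (-56)·L_2(z) = -(8/11)z^2 - (48/11)z - 40/11
Adding term by term: -z^2 - 4z + 4

h(z) = -z^2 - 4z + 4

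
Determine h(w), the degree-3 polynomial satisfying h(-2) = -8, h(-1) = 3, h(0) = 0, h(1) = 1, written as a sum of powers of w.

h(w) = 3w^3 + 2w^2 - 4w

Build the Lagrange basis polynomials:
L_0(w) = (w + 1)w(w - 1) / [-6] = -(1/6)w^3 + (1/6)w
L_1(w) = (w + 2)w(w - 1) / [2] = (1/2)w^3 + (1/2)w^2 - w
L_2(w) = (w + 2)(w + 1)(w - 1) / [-2] = -(1/2)w^3 - w^2 + (1/2)w + 1
L_3(w) = (w + 2)(w + 1)w / [6] = (1/6)w^3 + (1/2)w^2 + (1/3)w
h(w) = (-8)·L_0 + 3·L_1 + 0·L_2 + 1·L_3
  (-8)·L_0(w) = (4/3)w^3 - (4/3)w
  3·L_1(w) = (3/2)w^3 + (3/2)w^2 - 3w
  0·L_2(w) = 0
  1·L_3(w) = (1/6)w^3 + (1/2)w^2 + (1/3)w
Adding term by term: 3w^3 + 2w^2 - 4w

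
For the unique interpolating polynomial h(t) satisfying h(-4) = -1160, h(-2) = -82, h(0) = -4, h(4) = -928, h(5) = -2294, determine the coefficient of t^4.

Build the Lagrange basis polynomials:
L_0(t) = (t + 2)t(t - 4)(t - 5) / [576] = (1/576)t^4 - (7/576)t^3 + (1/288)t^2 + (5/72)t
L_1(t) = (t + 4)t(t - 4)(t - 5) / [-168] = -(1/168)t^4 + (5/168)t^3 + (2/21)t^2 - (10/21)t
L_2(t) = (t + 4)(t + 2)(t - 4)(t - 5) / [160] = (1/160)t^4 - (3/160)t^3 - (13/80)t^2 + (3/10)t + 1
L_3(t) = (t + 4)(t + 2)t(t - 5) / [-192] = -(1/192)t^4 - (1/192)t^3 + (11/96)t^2 + (5/24)t
L_4(t) = (t + 4)(t + 2)t(t - 4) / [315] = (1/315)t^4 + (2/315)t^3 - (16/315)t^2 - (32/315)t
h(t) = (-1160)·L_0 + (-82)·L_1 + (-4)·L_2 + (-928)·L_3 + (-2294)·L_4
Only the coefficient of t^4 is needed; take it from each L_i and combine:
(-1160)·(1/576) + (-82)·(-1/168) + (-4)·(1/160) + (-928)·(-1/192) + (-2294)·(1/315) = -4

-4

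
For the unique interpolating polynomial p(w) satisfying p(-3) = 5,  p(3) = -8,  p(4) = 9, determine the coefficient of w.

L_0(w) = (w - 3)(w - 4) / [42] = (1/42)w^2 - (1/6)w + 2/7
L_1(w) = (w + 3)(w - 4) / [-6] = -(1/6)w^2 + (1/6)w + 2
L_2(w) = (w + 3)(w - 3) / [7] = (1/7)w^2 - 9/7
p(w) = 5·L_0 + (-8)·L_1 + 9·L_2
Only the coefficient of w is needed; take it from each L_i and combine:
5·(-1/6) + (-8)·(1/6) + 9·(0) = -13/6

-13/6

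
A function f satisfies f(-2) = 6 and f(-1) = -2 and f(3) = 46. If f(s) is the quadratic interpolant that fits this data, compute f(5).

118

Evaluate each Lagrange basis at s = 5:
L_0(5) = (6)·(2)/[(-1)·(-5)] = 12/5
L_1(5) = (7)·(2)/[(1)·(-4)] = -7/2
L_2(5) = (7)·(6)/[(5)·(4)] = 21/10
Sum: 6·(12/5) + (-2)·(-7/2) + 46·(21/10) = 118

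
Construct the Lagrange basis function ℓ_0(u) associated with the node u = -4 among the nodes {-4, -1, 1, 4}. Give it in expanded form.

ℓ_0(u) = (u + 1)(u - 1)(u - 4) / [(-3)·(-5)·(-8)]
       = (u^3 - 4u^2 - u + 4) / (-120)

ℓ_0(u) = -(1/120)u^3 + (1/30)u^2 + (1/120)u - 1/30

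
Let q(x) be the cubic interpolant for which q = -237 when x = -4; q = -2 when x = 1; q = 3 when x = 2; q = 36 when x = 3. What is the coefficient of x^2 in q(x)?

-4

Build the Lagrange basis polynomials:
L_0(x) = (x - 1)(x - 2)(x - 3) / [-210] = -(1/210)x^3 + (1/35)x^2 - (11/210)x + 1/35
L_1(x) = (x + 4)(x - 2)(x - 3) / [10] = (1/10)x^3 - (1/10)x^2 - (7/5)x + 12/5
L_2(x) = (x + 4)(x - 1)(x - 3) / [-6] = -(1/6)x^3 + (13/6)x - 2
L_3(x) = (x + 4)(x - 1)(x - 2) / [14] = (1/14)x^3 + (1/14)x^2 - (5/7)x + 4/7
q(x) = (-237)·L_0 + (-2)·L_1 + 3·L_2 + 36·L_3
Only the coefficient of x^2 is needed; take it from each L_i and combine:
(-237)·(1/35) + (-2)·(-1/10) + 3·(0) + 36·(1/14) = -4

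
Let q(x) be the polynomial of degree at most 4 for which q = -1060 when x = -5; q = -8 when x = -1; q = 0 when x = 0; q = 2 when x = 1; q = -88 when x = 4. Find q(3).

-12

Evaluate each Lagrange basis at x = 3:
L_0(3) = (4)·(3)·(2)·(-1)/[(-4)·(-5)·(-6)·(-9)] = -1/45
L_1(3) = (8)·(3)·(2)·(-1)/[(4)·(-1)·(-2)·(-5)] = 6/5
L_2(3) = (8)·(4)·(2)·(-1)/[(5)·(1)·(-1)·(-4)] = -16/5
L_3(3) = (8)·(4)·(3)·(-1)/[(6)·(2)·(1)·(-3)] = 8/3
L_4(3) = (8)·(4)·(3)·(2)/[(9)·(5)·(4)·(3)] = 16/45
Sum: (-1060)·(-1/45) + (-8)·(6/5) + 0 + 2·(8/3) + (-88)·(16/45) = -12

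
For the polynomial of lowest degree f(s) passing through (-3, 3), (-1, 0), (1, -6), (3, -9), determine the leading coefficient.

L_0(s) = (s + 1)(s - 1)(s - 3) / [-48] = -(1/48)s^3 + (1/16)s^2 + (1/48)s - 1/16
L_1(s) = (s + 3)(s - 1)(s - 3) / [16] = (1/16)s^3 - (1/16)s^2 - (9/16)s + 9/16
L_2(s) = (s + 3)(s + 1)(s - 3) / [-16] = -(1/16)s^3 - (1/16)s^2 + (9/16)s + 9/16
L_3(s) = (s + 3)(s + 1)(s - 1) / [48] = (1/48)s^3 + (1/16)s^2 - (1/48)s - 1/16
f(s) = 3·L_0 + 0·L_1 + (-6)·L_2 + (-9)·L_3
Only the coefficient of s^3 is needed; take it from each L_i and combine:
3·(-1/48) + 0·(1/16) + (-6)·(-1/16) + (-9)·(1/48) = 1/8

1/8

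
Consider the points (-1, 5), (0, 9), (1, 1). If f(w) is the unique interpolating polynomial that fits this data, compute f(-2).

Evaluate each Lagrange basis at w = -2:
L_0(-2) = (-2)·(-3)/[(-1)·(-2)] = 3
L_1(-2) = (-1)·(-3)/[(1)·(-1)] = -3
L_2(-2) = (-1)·(-2)/[(2)·(1)] = 1
Sum: 5·(3) + 9·(-3) + 1·(1) = -11

-11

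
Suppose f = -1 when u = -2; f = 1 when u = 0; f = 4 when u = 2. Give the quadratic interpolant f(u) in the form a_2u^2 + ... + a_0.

f(u) = (1/8)u^2 + (5/4)u + 1

Build the Lagrange basis polynomials:
L_0(u) = u(u - 2) / [8] = (1/8)u^2 - (1/4)u
L_1(u) = (u + 2)(u - 2) / [-4] = -(1/4)u^2 + 1
L_2(u) = (u + 2)u / [8] = (1/8)u^2 + (1/4)u
f(u) = (-1)·L_0 + 1·L_1 + 4·L_2
  (-1)·L_0(u) = -(1/8)u^2 + (1/4)u
  1·L_1(u) = -(1/4)u^2 + 1
  4·L_2(u) = (1/2)u^2 + u
Adding term by term: (1/8)u^2 + (5/4)u + 1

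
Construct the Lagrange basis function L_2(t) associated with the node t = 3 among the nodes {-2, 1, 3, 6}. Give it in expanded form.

L_2(t) = (t + 2)(t - 1)(t - 6) / [(5)·(2)·(-3)]
       = (t^3 - 5t^2 - 8t + 12) / (-30)

L_2(t) = -(1/30)t^3 + (1/6)t^2 + (4/15)t - 2/5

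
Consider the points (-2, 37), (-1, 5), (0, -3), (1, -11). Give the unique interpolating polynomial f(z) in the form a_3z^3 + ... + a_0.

f(z) = -4z^3 - 4z - 3

Build the Lagrange basis polynomials:
L_0(z) = (z + 1)z(z - 1) / [-6] = -(1/6)z^3 + (1/6)z
L_1(z) = (z + 2)z(z - 1) / [2] = (1/2)z^3 + (1/2)z^2 - z
L_2(z) = (z + 2)(z + 1)(z - 1) / [-2] = -(1/2)z^3 - z^2 + (1/2)z + 1
L_3(z) = (z + 2)(z + 1)z / [6] = (1/6)z^3 + (1/2)z^2 + (1/3)z
f(z) = 37·L_0 + 5·L_1 + (-3)·L_2 + (-11)·L_3
  37·L_0(z) = -(37/6)z^3 + (37/6)z
  5·L_1(z) = (5/2)z^3 + (5/2)z^2 - 5z
  (-3)·L_2(z) = (3/2)z^3 + 3z^2 - (3/2)z - 3
  (-11)·L_3(z) = -(11/6)z^3 - (11/2)z^2 - (11/3)z
Adding term by term: -4z^3 - 4z - 3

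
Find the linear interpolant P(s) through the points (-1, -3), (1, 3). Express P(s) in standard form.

Build the Lagrange basis polynomials:
L_0(s) = (s - 1) / [-2] = -(1/2)s + 1/2
L_1(s) = (s + 1) / [2] = (1/2)s + 1/2
P(s) = (-3)·L_0 + 3·L_1
  (-3)·L_0(s) = (3/2)s - 3/2
  3·L_1(s) = (3/2)s + 3/2
Adding term by term: 3s

P(s) = 3s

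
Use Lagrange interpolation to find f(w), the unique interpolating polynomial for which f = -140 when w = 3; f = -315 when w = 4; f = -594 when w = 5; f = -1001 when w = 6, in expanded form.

Build the Lagrange basis polynomials:
L_0(w) = (w - 4)(w - 5)(w - 6) / [-6] = -(1/6)w^3 + (5/2)w^2 - (37/3)w + 20
L_1(w) = (w - 3)(w - 5)(w - 6) / [2] = (1/2)w^3 - 7w^2 + (63/2)w - 45
L_2(w) = (w - 3)(w - 4)(w - 6) / [-2] = -(1/2)w^3 + (13/2)w^2 - 27w + 36
L_3(w) = (w - 3)(w - 4)(w - 5) / [6] = (1/6)w^3 - 2w^2 + (47/6)w - 10
f(w) = (-140)·L_0 + (-315)·L_1 + (-594)·L_2 + (-1001)·L_3
  (-140)·L_0(w) = (70/3)w^3 - 350w^2 + (5180/3)w - 2800
  (-315)·L_1(w) = -(315/2)w^3 + 2205w^2 - (19845/2)w + 14175
  (-594)·L_2(w) = 297w^3 - 3861w^2 + 16038w - 21384
  (-1001)·L_3(w) = -(1001/6)w^3 + 2002w^2 - (47047/6)w + 10010
Adding term by term: -4w^3 - 4w^2 + w + 1

f(w) = -4w^3 - 4w^2 + w + 1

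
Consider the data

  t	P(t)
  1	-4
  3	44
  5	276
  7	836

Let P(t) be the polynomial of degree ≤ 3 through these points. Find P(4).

Evaluate each Lagrange basis at t = 4:
L_0(4) = (1)·(-1)·(-3)/[(-2)·(-4)·(-6)] = -1/16
L_1(4) = (3)·(-1)·(-3)/[(2)·(-2)·(-4)] = 9/16
L_2(4) = (3)·(1)·(-3)/[(4)·(2)·(-2)] = 9/16
L_3(4) = (3)·(1)·(-1)/[(6)·(4)·(2)] = -1/16
Sum: (-4)·(-1/16) + 44·(9/16) + 276·(9/16) + 836·(-1/16) = 128

128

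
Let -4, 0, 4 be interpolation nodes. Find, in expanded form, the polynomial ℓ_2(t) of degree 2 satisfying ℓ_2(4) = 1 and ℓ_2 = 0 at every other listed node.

ℓ_2(t) = (t + 4)t / [(8)·(4)]
       = (t^2 + 4t) / (32)

ℓ_2(t) = (1/32)t^2 + (1/8)t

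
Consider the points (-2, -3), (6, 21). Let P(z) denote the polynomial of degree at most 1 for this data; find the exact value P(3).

Evaluate each Lagrange basis at z = 3:
L_0(3) = (-3)/[(-8)] = 3/8
L_1(3) = (5)/[(8)] = 5/8
Sum: (-3)·(3/8) + 21·(5/8) = 12

12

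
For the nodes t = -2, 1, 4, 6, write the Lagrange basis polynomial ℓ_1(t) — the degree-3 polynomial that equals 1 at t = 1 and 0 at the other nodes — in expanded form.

ℓ_1(t) = (1/45)t^3 - (8/45)t^2 + (4/45)t + 16/15

ℓ_1(t) = (t + 2)(t - 4)(t - 6) / [(3)·(-3)·(-5)]
       = (t^3 - 8t^2 + 4t + 48) / (45)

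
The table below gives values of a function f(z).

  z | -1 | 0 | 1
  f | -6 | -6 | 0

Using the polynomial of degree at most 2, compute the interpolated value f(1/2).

L_0(1/2) = (1/2)·(-1/2)/[(-1)·(-2)] = -1/8
L_1(1/2) = (3/2)·(-1/2)/[(1)·(-1)] = 3/4
L_2(1/2) = (3/2)·(1/2)/[(2)·(1)] = 3/8
Sum: (-6)·(-1/8) + (-6)·(3/4) + 0 = -15/4

-15/4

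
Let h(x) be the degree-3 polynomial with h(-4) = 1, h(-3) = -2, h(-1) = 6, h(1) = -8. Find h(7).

-670

L_0(7) = (10)·(8)·(6)/[(-1)·(-3)·(-5)] = -32
L_1(7) = (11)·(8)·(6)/[(1)·(-2)·(-4)] = 66
L_2(7) = (11)·(10)·(6)/[(3)·(2)·(-2)] = -55
L_3(7) = (11)·(10)·(8)/[(5)·(4)·(2)] = 22
Sum: 1·(-32) + (-2)·(66) + 6·(-55) + (-8)·(22) = -670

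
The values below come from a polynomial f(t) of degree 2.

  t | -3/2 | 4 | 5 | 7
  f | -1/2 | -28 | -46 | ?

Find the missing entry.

The 3 known values determine f uniquely (degree ≤ 2).
Evaluate each Lagrange basis at t = 7:
L_0(7) = (3)·(2)/[(-11/2)·(-13/2)] = 24/143
L_1(7) = (17/2)·(2)/[(11/2)·(-1)] = -34/11
L_2(7) = (17/2)·(3)/[(13/2)·(1)] = 51/13
Sum: (-1/2)·(24/143) + (-28)·(-34/11) + (-46)·(51/13) = -94

-94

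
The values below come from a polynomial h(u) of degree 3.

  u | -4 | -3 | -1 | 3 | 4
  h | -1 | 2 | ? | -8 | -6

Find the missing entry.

The 4 known values determine h uniquely (degree ≤ 3).
Evaluate each Lagrange basis at u = -1:
L_0(-1) = (2)·(-4)·(-5)/[(-1)·(-7)·(-8)] = -5/7
L_1(-1) = (3)·(-4)·(-5)/[(1)·(-6)·(-7)] = 10/7
L_2(-1) = (3)·(2)·(-5)/[(7)·(6)·(-1)] = 5/7
L_3(-1) = (3)·(2)·(-4)/[(8)·(7)·(1)] = -3/7
Sum: (-1)·(-5/7) + 2·(10/7) + (-8)·(5/7) + (-6)·(-3/7) = 3/7

3/7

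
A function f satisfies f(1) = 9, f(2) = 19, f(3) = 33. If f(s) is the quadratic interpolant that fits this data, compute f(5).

Evaluate each Lagrange basis at s = 5:
L_0(5) = (3)·(2)/[(-1)·(-2)] = 3
L_1(5) = (4)·(2)/[(1)·(-1)] = -8
L_2(5) = (4)·(3)/[(2)·(1)] = 6
Sum: 9·(3) + 19·(-8) + 33·(6) = 73

73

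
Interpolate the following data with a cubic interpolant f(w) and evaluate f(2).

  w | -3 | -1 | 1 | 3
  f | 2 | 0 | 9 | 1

L_0(2) = (3)·(1)·(-1)/[(-2)·(-4)·(-6)] = 1/16
L_1(2) = (5)·(1)·(-1)/[(2)·(-2)·(-4)] = -5/16
L_2(2) = (5)·(3)·(-1)/[(4)·(2)·(-2)] = 15/16
L_3(2) = (5)·(3)·(1)/[(6)·(4)·(2)] = 5/16
Sum: 2·(1/16) + 0 + 9·(15/16) + 1·(5/16) = 71/8

71/8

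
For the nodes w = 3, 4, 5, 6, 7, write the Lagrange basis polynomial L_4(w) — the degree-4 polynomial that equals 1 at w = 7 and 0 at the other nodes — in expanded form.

L_4(w) = (w - 3)(w - 4)(w - 5)(w - 6) / [(4)·(3)·(2)·(1)]
       = (w^4 - 18w^3 + 119w^2 - 342w + 360) / (24)

L_4(w) = (1/24)w^4 - (3/4)w^3 + (119/24)w^2 - (57/4)w + 15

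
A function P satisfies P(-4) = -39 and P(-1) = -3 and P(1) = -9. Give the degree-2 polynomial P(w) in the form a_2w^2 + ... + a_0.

P(w) = -3w^2 - 3w - 3

L_0(w) = (w + 1)(w - 1) / [15] = (1/15)w^2 - 1/15
L_1(w) = (w + 4)(w - 1) / [-6] = -(1/6)w^2 - (1/2)w + 2/3
L_2(w) = (w + 4)(w + 1) / [10] = (1/10)w^2 + (1/2)w + 2/5
P(w) = (-39)·L_0 + (-3)·L_1 + (-9)·L_2
  (-39)·L_0(w) = -(13/5)w^2 + 13/5
  (-3)·L_1(w) = (1/2)w^2 + (3/2)w - 2
  (-9)·L_2(w) = -(9/10)w^2 - (9/2)w - 18/5
Adding term by term: -3w^2 - 3w - 3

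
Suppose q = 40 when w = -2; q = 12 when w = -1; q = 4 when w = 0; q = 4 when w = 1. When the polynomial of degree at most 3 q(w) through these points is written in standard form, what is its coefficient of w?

-2

Build the Lagrange basis polynomials:
L_0(w) = (w + 1)w(w - 1) / [-6] = -(1/6)w^3 + (1/6)w
L_1(w) = (w + 2)w(w - 1) / [2] = (1/2)w^3 + (1/2)w^2 - w
L_2(w) = (w + 2)(w + 1)(w - 1) / [-2] = -(1/2)w^3 - w^2 + (1/2)w + 1
L_3(w) = (w + 2)(w + 1)w / [6] = (1/6)w^3 + (1/2)w^2 + (1/3)w
q(w) = 40·L_0 + 12·L_1 + 4·L_2 + 4·L_3
Only the coefficient of w is needed; take it from each L_i and combine:
40·(1/6) + 12·(-1) + 4·(1/2) + 4·(1/3) = -2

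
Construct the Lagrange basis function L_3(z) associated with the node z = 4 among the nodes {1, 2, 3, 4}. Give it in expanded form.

L_3(z) = (1/6)z^3 - z^2 + (11/6)z - 1

L_3(z) = (z - 1)(z - 2)(z - 3) / [(3)·(2)·(1)]
       = (z^3 - 6z^2 + 11z - 6) / (6)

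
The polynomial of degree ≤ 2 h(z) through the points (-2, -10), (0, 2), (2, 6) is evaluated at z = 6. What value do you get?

Evaluate each Lagrange basis at z = 6:
L_0(6) = (6)·(4)/[(-2)·(-4)] = 3
L_1(6) = (8)·(4)/[(2)·(-2)] = -8
L_2(6) = (8)·(6)/[(4)·(2)] = 6
Sum: (-10)·(3) + 2·(-8) + 6·(6) = -10

-10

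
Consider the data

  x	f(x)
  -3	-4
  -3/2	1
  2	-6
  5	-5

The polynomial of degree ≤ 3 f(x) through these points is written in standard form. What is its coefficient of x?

L_0(x) = (x + 3/2)(x - 2)(x - 5) / [-60] = -(1/60)x^3 + (11/120)x^2 + (1/120)x - 1/4
L_1(x) = (x + 3)(x - 2)(x - 5) / [273/8] = (8/273)x^3 - (32/273)x^2 - (88/273)x + 80/91
L_2(x) = (x + 3)(x + 3/2)(x - 5) / [-105/2] = -(2/105)x^3 + (1/105)x^2 + (12/35)x + 3/7
L_3(x) = (x + 3)(x + 3/2)(x - 2) / [156] = (1/156)x^3 + (5/312)x^2 - (3/104)x - 3/52
f(x) = (-4)·L_0 + 1·L_1 + (-6)·L_2 + (-5)·L_3
Only the coefficient of x is needed; take it from each L_i and combine:
(-4)·(1/120) + 1·(-88/273) + (-6)·(12/35) + (-5)·(-3/104) = -3539/1560

-3539/1560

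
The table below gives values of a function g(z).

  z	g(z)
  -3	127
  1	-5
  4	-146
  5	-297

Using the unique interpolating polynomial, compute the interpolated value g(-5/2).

639/8

Evaluate each Lagrange basis at z = -5/2:
L_0(-5/2) = (-7/2)·(-13/2)·(-15/2)/[(-4)·(-7)·(-8)] = 195/256
L_1(-5/2) = (1/2)·(-13/2)·(-15/2)/[(4)·(-3)·(-4)] = 65/128
L_2(-5/2) = (1/2)·(-7/2)·(-15/2)/[(7)·(3)·(-1)] = -5/8
L_3(-5/2) = (1/2)·(-7/2)·(-13/2)/[(8)·(4)·(1)] = 91/256
Sum: 127·(195/256) + (-5)·(65/128) + (-146)·(-5/8) + (-297)·(91/256) = 639/8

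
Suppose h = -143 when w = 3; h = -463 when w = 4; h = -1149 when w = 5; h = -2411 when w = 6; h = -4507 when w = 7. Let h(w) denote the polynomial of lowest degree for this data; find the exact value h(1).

-1

Using Newton's divided-difference form:
h[3,4] = (-463 - (-143)) / (4 - 3) = -320
h[4,5] = (-1149 - (-463)) / (5 - 4) = -686
h[5,6] = (-2411 - (-1149)) / (6 - 5) = -1262
h[6,7] = (-4507 - (-2411)) / (7 - 6) = -2096
h[3,4,5] = (-686 - (-320)) / (5 - 3) = -183
h[4,5,6] = (-1262 - (-686)) / (6 - 4) = -288
h[5,6,7] = (-2096 - (-1262)) / (7 - 5) = -417
h[3,4,5,6] = (-288 - (-183)) / (6 - 3) = -35
h[4,5,6,7] = (-417 - (-288)) / (7 - 4) = -43
h[3,4,5,6,7] = (-43 - (-35)) / (7 - 3) = -2
h(1) = -143 + (-320)·(-2) + (-183)·(-2)·(-3) + (-35)·(-2)·(-3)·(-4) + (-2)·(-2)·(-3)·(-4)·(-5) = -1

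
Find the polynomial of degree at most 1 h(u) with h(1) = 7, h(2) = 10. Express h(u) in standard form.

Build the Lagrange basis polynomials:
L_0(u) = (u - 2) / [-1] = -u + 2
L_1(u) = (u - 1) / [1] = u - 1
h(u) = 7·L_0 + 10·L_1
  7·L_0(u) = -7u + 14
  10·L_1(u) = 10u - 10
Adding term by term: 3u + 4

h(u) = 3u + 4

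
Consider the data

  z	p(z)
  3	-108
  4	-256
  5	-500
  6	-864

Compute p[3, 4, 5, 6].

-4

p[3,4] = (-256 - (-108)) / (4 - 3) = -148
p[4,5] = (-500 - (-256)) / (5 - 4) = -244
p[5,6] = (-864 - (-500)) / (6 - 5) = -364
p[3,4,5] = (-244 - (-148)) / (5 - 3) = -48
p[4,5,6] = (-364 - (-244)) / (6 - 4) = -60
p[3,4,5,6] = (-60 - (-48)) / (6 - 3) = -4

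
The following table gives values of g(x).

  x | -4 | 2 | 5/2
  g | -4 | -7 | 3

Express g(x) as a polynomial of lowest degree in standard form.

Newton's divided differences:
g[-4,2] = (-7 - (-4)) / (2 - (-4)) = -1/2
g[2,5/2] = (3 - (-7)) / (5/2 - 2) = 20
g[-4,2,5/2] = (20 - (-1/2)) / (5/2 - (-4)) = 41/13
g(x) = -4 + (-1/2)·(x + 4) + (41/13)·(x + 4)(x - 2)
Expanding: g(x) = (41/13)x^2 + (151/26)x - 406/13

g(x) = (41/13)x^2 + (151/26)x - 406/13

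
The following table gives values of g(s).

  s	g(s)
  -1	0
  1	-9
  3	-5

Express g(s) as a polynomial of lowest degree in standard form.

g(s) = (13/8)s^2 - (9/2)s - 49/8

Build the Lagrange basis polynomials:
L_0(s) = (s - 1)(s - 3) / [8] = (1/8)s^2 - (1/2)s + 3/8
L_1(s) = (s + 1)(s - 3) / [-4] = -(1/4)s^2 + (1/2)s + 3/4
L_2(s) = (s + 1)(s - 1) / [8] = (1/8)s^2 - 1/8
g(s) = 0·L_0 + (-9)·L_1 + (-5)·L_2
  0·L_0(s) = 0
  (-9)·L_1(s) = (9/4)s^2 - (9/2)s - 27/4
  (-5)·L_2(s) = -(5/8)s^2 + 5/8
Adding term by term: (13/8)s^2 - (9/2)s - 49/8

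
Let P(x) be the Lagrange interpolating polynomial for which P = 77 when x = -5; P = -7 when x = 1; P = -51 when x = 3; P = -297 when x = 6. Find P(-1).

Evaluate each Lagrange basis at x = -1:
L_0(-1) = (-2)·(-4)·(-7)/[(-6)·(-8)·(-11)] = 7/66
L_1(-1) = (4)·(-4)·(-7)/[(6)·(-2)·(-5)] = 28/15
L_2(-1) = (4)·(-2)·(-7)/[(8)·(2)·(-3)] = -7/6
L_3(-1) = (4)·(-2)·(-4)/[(11)·(5)·(3)] = 32/165
Sum: 77·(7/66) + (-7)·(28/15) + (-51)·(-7/6) + (-297)·(32/165) = -3

-3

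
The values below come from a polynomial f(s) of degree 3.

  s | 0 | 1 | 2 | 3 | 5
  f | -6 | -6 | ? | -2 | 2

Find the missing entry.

-22/5

The 4 known values determine f uniquely (degree ≤ 3).
Evaluate each Lagrange basis at s = 2:
L_0(2) = (1)·(-1)·(-3)/[(-1)·(-3)·(-5)] = -1/5
L_1(2) = (2)·(-1)·(-3)/[(1)·(-2)·(-4)] = 3/4
L_2(2) = (2)·(1)·(-3)/[(3)·(2)·(-2)] = 1/2
L_3(2) = (2)·(1)·(-1)/[(5)·(4)·(2)] = -1/20
Sum: (-6)·(-1/5) + (-6)·(3/4) + (-2)·(1/2) + 2·(-1/20) = -22/5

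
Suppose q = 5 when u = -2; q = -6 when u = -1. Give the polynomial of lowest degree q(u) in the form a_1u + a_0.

Build the Lagrange basis polynomials:
L_0(u) = (u + 1) / [-1] = -u - 1
L_1(u) = (u + 2) / [1] = u + 2
q(u) = 5·L_0 + (-6)·L_1
  5·L_0(u) = -5u - 5
  (-6)·L_1(u) = -6u - 12
Adding term by term: -11u - 17

q(u) = -11u - 17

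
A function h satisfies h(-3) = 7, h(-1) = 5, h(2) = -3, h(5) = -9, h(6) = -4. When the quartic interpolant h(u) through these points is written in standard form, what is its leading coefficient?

L_0(u) = (u + 1)(u - 2)(u - 5)(u - 6) / [720] = (1/720)u^4 - (1/60)u^3 + (13/240)u^2 - (1/90)u - 1/12
L_1(u) = (u + 3)(u - 2)(u - 5)(u - 6) / [-252] = -(1/252)u^4 + (5/126)u^3 - (13/252)u^2 - (8/21)u + 5/7
L_2(u) = (u + 3)(u + 1)(u - 5)(u - 6) / [180] = (1/180)u^4 - (7/180)u^3 - (11/180)u^2 + (29/60)u + 1/2
L_3(u) = (u + 3)(u + 1)(u - 2)(u - 6) / [-144] = -(1/144)u^4 + (1/36)u^3 + (17/144)u^2 - (1/6)u - 1/4
L_4(u) = (u + 3)(u + 1)(u - 2)(u - 5) / [252] = (1/252)u^4 - (1/84)u^3 - (5/84)u^2 + (19/252)u + 5/42
h(u) = 7·L_0 + 5·L_1 + (-3)·L_2 + (-9)·L_3 + (-4)·L_4
Only the coefficient of u^4 is needed; take it from each L_i and combine:
7·(1/720) + 5·(-1/252) + (-3)·(1/180) + (-9)·(-1/144) + (-4)·(1/252) = 5/252

5/252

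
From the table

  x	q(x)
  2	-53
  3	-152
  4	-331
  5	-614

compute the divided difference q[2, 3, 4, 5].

-4

q[2,3] = (-152 - (-53)) / (3 - 2) = -99
q[3,4] = (-331 - (-152)) / (4 - 3) = -179
q[4,5] = (-614 - (-331)) / (5 - 4) = -283
q[2,3,4] = (-179 - (-99)) / (4 - 2) = -40
q[3,4,5] = (-283 - (-179)) / (5 - 3) = -52
q[2,3,4,5] = (-52 - (-40)) / (5 - 2) = -4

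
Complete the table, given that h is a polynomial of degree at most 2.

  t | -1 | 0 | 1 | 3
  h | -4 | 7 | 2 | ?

-56

The 3 known values determine h uniquely (degree ≤ 2).
Evaluate each Lagrange basis at t = 3:
L_0(3) = (3)·(2)/[(-1)·(-2)] = 3
L_1(3) = (4)·(2)/[(1)·(-1)] = -8
L_2(3) = (4)·(3)/[(2)·(1)] = 6
Sum: (-4)·(3) + 7·(-8) + 2·(6) = -56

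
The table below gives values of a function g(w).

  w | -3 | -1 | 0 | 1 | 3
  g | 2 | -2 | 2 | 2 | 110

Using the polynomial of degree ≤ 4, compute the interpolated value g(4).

Using Newton's divided-difference form:
g[-3,-1] = (-2 - 2) / (-1 - (-3)) = -2
g[-1,0] = (2 - (-2)) / (0 - (-1)) = 4
g[0,1] = (2 - 2) / (1 - 0) = 0
g[1,3] = (110 - 2) / (3 - 1) = 54
g[-3,-1,0] = (4 - (-2)) / (0 - (-3)) = 2
g[-1,0,1] = (0 - 4) / (1 - (-1)) = -2
g[0,1,3] = (54 - 0) / (3 - 0) = 18
g[-3,-1,0,1] = (-2 - 2) / (1 - (-3)) = -1
g[-1,0,1,3] = (18 - (-2)) / (3 - (-1)) = 5
g[-3,-1,0,1,3] = (5 - (-1)) / (3 - (-3)) = 1
g(4) = 2 + (-2)·(7) + 2·(7)·(5) + (-1)·(7)·(5)·(4) + 1·(7)·(5)·(4)·(3) = 338

338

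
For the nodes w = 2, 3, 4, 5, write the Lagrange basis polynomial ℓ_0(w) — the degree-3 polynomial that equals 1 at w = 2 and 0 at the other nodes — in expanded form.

ℓ_0(w) = -(1/6)w^3 + 2w^2 - (47/6)w + 10

ℓ_0(w) = (w - 3)(w - 4)(w - 5) / [(-1)·(-2)·(-3)]
       = (w^3 - 12w^2 + 47w - 60) / (-6)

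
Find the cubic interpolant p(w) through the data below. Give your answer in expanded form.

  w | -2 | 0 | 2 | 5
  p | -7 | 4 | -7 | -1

p(w) = (17/28)w^3 - (11/4)w^2 - (17/7)w + 4

Newton's divided differences:
p[-2,0] = (4 - (-7)) / (0 - (-2)) = 11/2
p[0,2] = (-7 - 4) / (2 - 0) = -11/2
p[2,5] = (-1 - (-7)) / (5 - 2) = 2
p[-2,0,2] = (-11/2 - 11/2) / (2 - (-2)) = -11/4
p[0,2,5] = (2 - (-11/2)) / (5 - 0) = 3/2
p[-2,0,2,5] = (3/2 - (-11/4)) / (5 - (-2)) = 17/28
p(w) = -7 + (11/2)·(w + 2) + (-11/4)·(w + 2)w + (17/28)·(w + 2)w(w - 2)
Expanding: p(w) = (17/28)w^3 - (11/4)w^2 - (17/7)w + 4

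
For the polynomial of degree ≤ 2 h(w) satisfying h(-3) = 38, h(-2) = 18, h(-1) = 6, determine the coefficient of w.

Build the Lagrange basis polynomials:
L_0(w) = (w + 2)(w + 1) / [2] = (1/2)w^2 + (3/2)w + 1
L_1(w) = (w + 3)(w + 1) / [-1] = -w^2 - 4w - 3
L_2(w) = (w + 3)(w + 2) / [2] = (1/2)w^2 + (5/2)w + 3
h(w) = 38·L_0 + 18·L_1 + 6·L_2
Only the coefficient of w is needed; take it from each L_i and combine:
38·(3/2) + 18·(-4) + 6·(5/2) = 0

0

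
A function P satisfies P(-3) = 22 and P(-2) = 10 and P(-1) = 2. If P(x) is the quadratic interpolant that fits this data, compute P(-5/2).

31/2

L_0(-5/2) = (-1/2)·(-3/2)/[(-1)·(-2)] = 3/8
L_1(-5/2) = (1/2)·(-3/2)/[(1)·(-1)] = 3/4
L_2(-5/2) = (1/2)·(-1/2)/[(2)·(1)] = -1/8
Sum: 22·(3/8) + 10·(3/4) + 2·(-1/8) = 31/2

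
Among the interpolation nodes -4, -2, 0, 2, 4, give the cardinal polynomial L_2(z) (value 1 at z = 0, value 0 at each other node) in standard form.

L_2(z) = (z + 4)(z + 2)(z - 2)(z - 4) / [(4)·(2)·(-2)·(-4)]
       = (z^4 - 20z^2 + 64) / (64)

L_2(z) = (1/64)z^4 - (5/16)z^2 + 1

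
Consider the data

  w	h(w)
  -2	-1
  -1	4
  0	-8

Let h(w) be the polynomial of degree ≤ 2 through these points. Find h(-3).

Using Newton's divided-difference form:
h[-2,-1] = (4 - (-1)) / (-1 - (-2)) = 5
h[-1,0] = (-8 - 4) / (0 - (-1)) = -12
h[-2,-1,0] = (-12 - 5) / (0 - (-2)) = -17/2
h(-3) = -1 + 5·(-1) + (-17/2)·(-1)·(-2) = -23

-23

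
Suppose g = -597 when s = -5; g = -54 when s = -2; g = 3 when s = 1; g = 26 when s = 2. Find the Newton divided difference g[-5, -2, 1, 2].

g[-5,-2] = (-54 - (-597)) / (-2 - (-5)) = 181
g[-2,1] = (3 - (-54)) / (1 - (-2)) = 19
g[1,2] = (26 - 3) / (2 - 1) = 23
g[-5,-2,1] = (19 - 181) / (1 - (-5)) = -27
g[-2,1,2] = (23 - 19) / (2 - (-2)) = 1
g[-5,-2,1,2] = (1 - (-27)) / (2 - (-5)) = 4

4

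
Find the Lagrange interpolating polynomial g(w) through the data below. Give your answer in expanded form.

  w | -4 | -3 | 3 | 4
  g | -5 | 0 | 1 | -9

g(w) = -(2/21)w^3 - (15/14)w^2 + (43/42)w + 71/7

L_0(w) = (w + 3)(w - 3)(w - 4) / [-56] = -(1/56)w^3 + (1/14)w^2 + (9/56)w - 9/14
L_1(w) = (w + 4)(w - 3)(w - 4) / [42] = (1/42)w^3 - (1/14)w^2 - (8/21)w + 8/7
L_2(w) = (w + 4)(w + 3)(w - 4) / [-42] = -(1/42)w^3 - (1/14)w^2 + (8/21)w + 8/7
L_3(w) = (w + 4)(w + 3)(w - 3) / [56] = (1/56)w^3 + (1/14)w^2 - (9/56)w - 9/14
g(w) = (-5)·L_0 + 0·L_1 + 1·L_2 + (-9)·L_3
  (-5)·L_0(w) = (5/56)w^3 - (5/14)w^2 - (45/56)w + 45/14
  0·L_1(w) = 0
  1·L_2(w) = -(1/42)w^3 - (1/14)w^2 + (8/21)w + 8/7
  (-9)·L_3(w) = -(9/56)w^3 - (9/14)w^2 + (81/56)w + 81/14
Adding term by term: -(2/21)w^3 - (15/14)w^2 + (43/42)w + 71/7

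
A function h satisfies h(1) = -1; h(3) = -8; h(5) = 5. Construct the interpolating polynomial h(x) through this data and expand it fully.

L_0(x) = (x - 3)(x - 5) / [8] = (1/8)x^2 - x + 15/8
L_1(x) = (x - 1)(x - 5) / [-4] = -(1/4)x^2 + (3/2)x - 5/4
L_2(x) = (x - 1)(x - 3) / [8] = (1/8)x^2 - (1/2)x + 3/8
h(x) = (-1)·L_0 + (-8)·L_1 + 5·L_2
  (-1)·L_0(x) = -(1/8)x^2 + x - 15/8
  (-8)·L_1(x) = 2x^2 - 12x + 10
  5·L_2(x) = (5/8)x^2 - (5/2)x + 15/8
Adding term by term: (5/2)x^2 - (27/2)x + 10

h(x) = (5/2)x^2 - (27/2)x + 10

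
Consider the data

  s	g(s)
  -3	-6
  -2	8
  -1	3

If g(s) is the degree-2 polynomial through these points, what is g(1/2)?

Evaluate each Lagrange basis at s = 1/2:
L_0(1/2) = (5/2)·(3/2)/[(-1)·(-2)] = 15/8
L_1(1/2) = (7/2)·(3/2)/[(1)·(-1)] = -21/4
L_2(1/2) = (7/2)·(5/2)/[(2)·(1)] = 35/8
Sum: (-6)·(15/8) + 8·(-21/4) + 3·(35/8) = -321/8

-321/8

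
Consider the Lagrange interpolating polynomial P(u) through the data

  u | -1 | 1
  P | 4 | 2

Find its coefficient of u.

-1

L_0(u) = (u - 1) / [-2] = -(1/2)u + 1/2
L_1(u) = (u + 1) / [2] = (1/2)u + 1/2
P(u) = 4·L_0 + 2·L_1
Only the coefficient of u is needed; take it from each L_i and combine:
4·(-1/2) + 2·(1/2) = -1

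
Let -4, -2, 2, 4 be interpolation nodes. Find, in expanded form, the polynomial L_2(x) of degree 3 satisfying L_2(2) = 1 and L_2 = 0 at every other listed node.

L_2(x) = (x + 4)(x + 2)(x - 4) / [(6)·(4)·(-2)]
       = (x^3 + 2x^2 - 16x - 32) / (-48)

L_2(x) = -(1/48)x^3 - (1/24)x^2 + (1/3)x + 2/3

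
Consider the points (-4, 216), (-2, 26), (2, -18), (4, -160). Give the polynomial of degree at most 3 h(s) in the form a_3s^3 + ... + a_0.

h(s) = -3s^3 + 2s^2 + s - 4

L_0(s) = (s + 2)(s - 2)(s - 4) / [-96] = -(1/96)s^3 + (1/24)s^2 + (1/24)s - 1/6
L_1(s) = (s + 4)(s - 2)(s - 4) / [48] = (1/48)s^3 - (1/24)s^2 - (1/3)s + 2/3
L_2(s) = (s + 4)(s + 2)(s - 4) / [-48] = -(1/48)s^3 - (1/24)s^2 + (1/3)s + 2/3
L_3(s) = (s + 4)(s + 2)(s - 2) / [96] = (1/96)s^3 + (1/24)s^2 - (1/24)s - 1/6
h(s) = 216·L_0 + 26·L_1 + (-18)·L_2 + (-160)·L_3
  216·L_0(s) = -(9/4)s^3 + 9s^2 + 9s - 36
  26·L_1(s) = (13/24)s^3 - (13/12)s^2 - (26/3)s + 52/3
  (-18)·L_2(s) = (3/8)s^3 + (3/4)s^2 - 6s - 12
  (-160)·L_3(s) = -(5/3)s^3 - (20/3)s^2 + (20/3)s + 80/3
Adding term by term: -3s^3 + 2s^2 + s - 4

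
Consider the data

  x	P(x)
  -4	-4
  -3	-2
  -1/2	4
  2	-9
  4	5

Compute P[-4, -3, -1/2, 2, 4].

P[-4,-3] = (-2 - (-4)) / (-3 - (-4)) = 2
P[-3,-1/2] = (4 - (-2)) / (-1/2 - (-3)) = 12/5
P[-1/2,2] = (-9 - 4) / (2 - (-1/2)) = -26/5
P[2,4] = (5 - (-9)) / (4 - 2) = 7
P[-4,-3,-1/2] = (12/5 - 2) / (-1/2 - (-4)) = 4/35
P[-3,-1/2,2] = (-26/5 - 12/5) / (2 - (-3)) = -38/25
P[-1/2,2,4] = (7 - (-26/5)) / (4 - (-1/2)) = 122/45
P[-4,-3,-1/2,2] = (-38/25 - 4/35) / (2 - (-4)) = -143/525
P[-3,-1/2,2,4] = (122/45 - (-38/25)) / (4 - (-3)) = 136/225
P[-4,-3,-1/2,2,4] = (136/225 - (-143/525)) / (4 - (-4)) = 1381/12600

1381/12600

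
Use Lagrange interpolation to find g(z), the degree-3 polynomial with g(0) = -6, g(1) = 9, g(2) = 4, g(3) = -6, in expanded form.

Build the Lagrange basis polynomials:
L_0(z) = (z - 1)(z - 2)(z - 3) / [-6] = -(1/6)z^3 + z^2 - (11/6)z + 1
L_1(z) = z(z - 2)(z - 3) / [2] = (1/2)z^3 - (5/2)z^2 + 3z
L_2(z) = z(z - 1)(z - 3) / [-2] = -(1/2)z^3 + 2z^2 - (3/2)z
L_3(z) = z(z - 1)(z - 2) / [6] = (1/6)z^3 - (1/2)z^2 + (1/3)z
g(z) = (-6)·L_0 + 9·L_1 + 4·L_2 + (-6)·L_3
  (-6)·L_0(z) = z^3 - 6z^2 + 11z - 6
  9·L_1(z) = (9/2)z^3 - (45/2)z^2 + 27z
  4·L_2(z) = -2z^3 + 8z^2 - 6z
  (-6)·L_3(z) = -z^3 + 3z^2 - 2z
Adding term by term: (5/2)z^3 - (35/2)z^2 + 30z - 6

g(z) = (5/2)z^3 - (35/2)z^2 + 30z - 6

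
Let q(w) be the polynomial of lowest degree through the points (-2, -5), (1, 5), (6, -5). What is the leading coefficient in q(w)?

-2/3

The leading coefficient equals the top divided difference q[-2,1,6].
q[-2,1] = (5 - (-5)) / (1 - (-2)) = 10/3
q[1,6] = (-5 - 5) / (6 - 1) = -2
q[-2,1,6] = (-2 - 10/3) / (6 - (-2)) = -2/3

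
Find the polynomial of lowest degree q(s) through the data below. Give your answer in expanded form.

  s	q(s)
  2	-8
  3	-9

Build the Lagrange basis polynomials:
L_0(s) = (s - 3) / [-1] = -s + 3
L_1(s) = (s - 2) / [1] = s - 2
q(s) = (-8)·L_0 + (-9)·L_1
  (-8)·L_0(s) = 8s - 24
  (-9)·L_1(s) = -9s + 18
Adding term by term: -s - 6

q(s) = -s - 6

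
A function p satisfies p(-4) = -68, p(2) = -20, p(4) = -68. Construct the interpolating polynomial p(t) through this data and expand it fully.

p(t) = -4t^2 - 4

Build the Lagrange basis polynomials:
L_0(t) = (t - 2)(t - 4) / [48] = (1/48)t^2 - (1/8)t + 1/6
L_1(t) = (t + 4)(t - 4) / [-12] = -(1/12)t^2 + 4/3
L_2(t) = (t + 4)(t - 2) / [16] = (1/16)t^2 + (1/8)t - 1/2
p(t) = (-68)·L_0 + (-20)·L_1 + (-68)·L_2
  (-68)·L_0(t) = -(17/12)t^2 + (17/2)t - 34/3
  (-20)·L_1(t) = (5/3)t^2 - 80/3
  (-68)·L_2(t) = -(17/4)t^2 - (17/2)t + 34
Adding term by term: -4t^2 - 4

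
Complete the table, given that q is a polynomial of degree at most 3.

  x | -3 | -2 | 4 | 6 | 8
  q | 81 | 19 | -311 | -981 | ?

The 4 known values determine q uniquely (degree ≤ 3).
L_0(8) = (10)·(4)·(2)/[(-1)·(-7)·(-9)] = -80/63
L_1(8) = (11)·(4)·(2)/[(1)·(-6)·(-8)] = 11/6
L_2(8) = (11)·(10)·(2)/[(7)·(6)·(-2)] = -55/21
L_3(8) = (11)·(10)·(4)/[(9)·(8)·(2)] = 55/18
Sum: 81·(-80/63) + 19·(11/6) + (-311)·(-55/21) + (-981)·(55/18) = -2251

-2251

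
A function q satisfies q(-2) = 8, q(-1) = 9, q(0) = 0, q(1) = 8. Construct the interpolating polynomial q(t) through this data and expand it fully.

Newton's divided differences:
q[-2,-1] = (9 - 8) / (-1 - (-2)) = 1
q[-1,0] = (0 - 9) / (0 - (-1)) = -9
q[0,1] = (8 - 0) / (1 - 0) = 8
q[-2,-1,0] = (-9 - 1) / (0 - (-2)) = -5
q[-1,0,1] = (8 - (-9)) / (1 - (-1)) = 17/2
q[-2,-1,0,1] = (17/2 - (-5)) / (1 - (-2)) = 9/2
q(t) = 8 + 1·(t + 2) + (-5)·(t + 2)(t + 1) + (9/2)·(t + 2)(t + 1)t
Expanding: q(t) = (9/2)t^3 + (17/2)t^2 - 5t

q(t) = (9/2)t^3 + (17/2)t^2 - 5t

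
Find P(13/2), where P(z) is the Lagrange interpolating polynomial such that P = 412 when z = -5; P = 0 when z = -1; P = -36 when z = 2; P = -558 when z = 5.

L_0(13/2) = (15/2)·(9/2)·(3/2)/[(-4)·(-7)·(-10)] = -81/448
L_1(13/2) = (23/2)·(9/2)·(3/2)/[(4)·(-3)·(-6)] = 69/64
L_2(13/2) = (23/2)·(15/2)·(3/2)/[(7)·(3)·(-3)] = -115/56
L_3(13/2) = (23/2)·(15/2)·(9/2)/[(10)·(6)·(3)] = 69/32
Sum: 412·(-81/448) + 0 + (-36)·(-115/56) + (-558)·(69/32) = -4815/4

-4815/4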